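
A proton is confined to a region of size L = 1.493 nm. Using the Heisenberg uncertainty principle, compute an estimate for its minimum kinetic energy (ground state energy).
2.327 μeV

Using the uncertainty principle to estimate ground state energy:

1. The position uncertainty is approximately the confinement size:
   Δx ≈ L = 1.493e-09 m

2. From ΔxΔp ≥ ℏ/2, the minimum momentum uncertainty is:
   Δp ≈ ℏ/(2L) = 3.532e-26 kg·m/s

3. The kinetic energy is approximately:
   KE ≈ (Δp)²/(2m) = (3.532e-26)²/(2 × 1.673e-27 kg)
   KE ≈ 3.729e-25 J = 2.327 μeV

This is an order-of-magnitude estimate of the ground state energy.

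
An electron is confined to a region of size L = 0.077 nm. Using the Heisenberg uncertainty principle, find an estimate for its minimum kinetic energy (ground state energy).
1.607 eV

Using the uncertainty principle to estimate ground state energy:

1. The position uncertainty is approximately the confinement size:
   Δx ≈ L = 7.700e-11 m

2. From ΔxΔp ≥ ℏ/2, the minimum momentum uncertainty is:
   Δp ≈ ℏ/(2L) = 6.848e-25 kg·m/s

3. The kinetic energy is approximately:
   KE ≈ (Δp)²/(2m) = (6.848e-25)²/(2 × 9.109e-31 kg)
   KE ≈ 2.574e-19 J = 1.607 eV

This is an order-of-magnitude estimate of the ground state energy.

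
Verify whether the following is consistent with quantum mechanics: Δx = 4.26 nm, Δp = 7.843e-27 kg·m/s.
No, it violates the uncertainty principle (impossible measurement).

Calculate the product ΔxΔp:
ΔxΔp = (4.260e-09 m) × (7.843e-27 kg·m/s)
ΔxΔp = 3.341e-35 J·s

Compare to the minimum allowed value ℏ/2:
ℏ/2 = 5.273e-35 J·s

Since ΔxΔp = 3.341e-35 J·s < 5.273e-35 J·s = ℏ/2,
the measurement violates the uncertainty principle.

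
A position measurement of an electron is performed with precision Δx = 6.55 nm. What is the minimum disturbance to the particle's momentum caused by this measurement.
8.050 × 10^-27 kg·m/s

The uncertainty principle implies that measuring position disturbs momentum:
ΔxΔp ≥ ℏ/2

When we measure position with precision Δx, we necessarily introduce a momentum uncertainty:
Δp ≥ ℏ/(2Δx)
Δp_min = (1.055e-34 J·s) / (2 × 6.550e-09 m)
Δp_min = 8.050e-27 kg·m/s

The more precisely we measure position, the greater the momentum disturbance.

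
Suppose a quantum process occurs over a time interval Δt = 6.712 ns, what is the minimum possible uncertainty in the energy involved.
49.032 neV

Using the energy-time uncertainty principle:
ΔEΔt ≥ ℏ/2

The minimum uncertainty in energy is:
ΔE_min = ℏ/(2Δt)
ΔE_min = (1.055e-34 J·s) / (2 × 6.712e-09 s)
ΔE_min = 7.856e-27 J = 49.032 neV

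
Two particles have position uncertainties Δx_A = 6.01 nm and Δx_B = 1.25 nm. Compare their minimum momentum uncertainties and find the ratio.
Particle B has the larger minimum momentum uncertainty, by a factor of 4.81.

For each particle, the minimum momentum uncertainty is Δp_min = ℏ/(2Δx):

Particle A: Δp_A = ℏ/(2×6.010e-09 m) = 8.773e-27 kg·m/s
Particle B: Δp_B = ℏ/(2×1.250e-09 m) = 4.218e-26 kg·m/s

Ratio: Δp_B/Δp_A = 4.81

Since Δp_min ∝ 1/Δx, the particle with smaller position uncertainty (B) has larger momentum uncertainty.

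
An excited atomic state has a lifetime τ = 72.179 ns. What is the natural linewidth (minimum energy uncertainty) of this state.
4.560 neV

Using the energy-time uncertainty principle:
ΔEΔt ≥ ℏ/2

The lifetime τ represents the time uncertainty Δt.
The natural linewidth (minimum energy uncertainty) is:

ΔE = ℏ/(2τ)
ΔE = (1.055e-34 J·s) / (2 × 7.218e-08 s)
ΔE = 7.305e-28 J = 4.560 neV

This natural linewidth limits the precision of spectroscopic measurements.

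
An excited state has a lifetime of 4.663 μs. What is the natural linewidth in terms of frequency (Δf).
17.066 kHz

Using the energy-time uncertainty principle and E = hf:
ΔEΔt ≥ ℏ/2
hΔf·Δt ≥ ℏ/2

The minimum frequency uncertainty is:
Δf = ℏ/(2hτ) = 1/(4πτ)
Δf = 1/(4π × 4.663e-06 s)
Δf = 1.707e+04 Hz = 17.066 kHz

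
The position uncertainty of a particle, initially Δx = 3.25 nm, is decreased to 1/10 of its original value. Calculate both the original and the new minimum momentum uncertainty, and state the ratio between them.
Original Δp_min = 1.622 × 10^-26 kg·m/s; new Δp'_min = 1.622 × 10^-25 kg·m/s; ratio Δp'_min/Δp_min = 10.

From the uncertainty principle ΔxΔp ≥ ℏ/2, the minimum momentum uncertainty is Δp_min = ℏ/(2Δx).

Original (Δx = 3.25 nm = 3.250e-09 m):
Δp_min = (1.055e-34 J·s)/(2 × 3.250e-09 m) = 1.622e-26 kg·m/s

When Δx → (1/10)Δx:
Δp'_min = ℏ/(2 × (1/10)Δx) = 10 × ℏ/(2Δx) = 10 × Δp_min
Δp'_min = 10 × 1.622e-26 kg·m/s = 1.622e-25 kg·m/s

Since Δp_min ∝ 1/Δx, when Δx is decreased to 1/10 of its original value, Δp_min increases to 10 times its original value.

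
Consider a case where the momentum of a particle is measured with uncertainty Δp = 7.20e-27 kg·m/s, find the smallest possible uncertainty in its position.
7.323 nm

Using the Heisenberg uncertainty principle:
ΔxΔp ≥ ℏ/2

The minimum uncertainty in position is:
Δx_min = ℏ/(2Δp)
Δx_min = (1.055e-34 J·s) / (2 × 7.200e-27 kg·m/s)
Δx_min = 7.323e-09 m = 7.323 nm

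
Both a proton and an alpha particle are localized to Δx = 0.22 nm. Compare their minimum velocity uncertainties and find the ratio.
The proton has the larger minimum velocity uncertainty, by a ratio of 4.0.

For both particles, Δp_min = ℏ/(2Δx) = 2.397e-25 kg·m/s (same for both).

The velocity uncertainty is Δv = Δp/m:
- proton: Δv = 2.397e-25 / 1.673e-27 = 1.433e+02 m/s = 143.293 m/s
- alpha particle: Δv = 2.397e-25 / 6.645e-27 = 3.607e+01 m/s = 36.070 m/s

Ratio: 1.433e+02 / 3.607e+01 = 4.0

The lighter particle has larger velocity uncertainty because Δv ∝ 1/m.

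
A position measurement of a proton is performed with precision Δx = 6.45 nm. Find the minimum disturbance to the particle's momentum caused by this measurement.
8.175 × 10^-27 kg·m/s

The uncertainty principle implies that measuring position disturbs momentum:
ΔxΔp ≥ ℏ/2

When we measure position with precision Δx, we necessarily introduce a momentum uncertainty:
Δp ≥ ℏ/(2Δx)
Δp_min = (1.055e-34 J·s) / (2 × 6.450e-09 m)
Δp_min = 8.175e-27 kg·m/s

The more precisely we measure position, the greater the momentum disturbance.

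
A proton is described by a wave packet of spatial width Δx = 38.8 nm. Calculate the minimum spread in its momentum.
1.359 × 10^-27 kg·m/s

For a wave packet, the spatial width Δx and momentum spread Δp are related by the uncertainty principle:
ΔxΔp ≥ ℏ/2

The minimum momentum spread is:
Δp_min = ℏ/(2Δx)
Δp_min = (1.055e-34 J·s) / (2 × 3.880e-08 m)
Δp_min = 1.359e-27 kg·m/s

A wave packet cannot have both a well-defined position and well-defined momentum.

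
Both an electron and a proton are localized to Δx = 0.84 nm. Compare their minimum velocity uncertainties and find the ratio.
The electron has the larger minimum velocity uncertainty, by a ratio of 1836.2.

For both particles, Δp_min = ℏ/(2Δx) = 6.277e-26 kg·m/s (same for both).

The velocity uncertainty is Δv = Δp/m:
- electron: Δv = 6.277e-26 / 9.109e-31 = 6.891e+04 m/s = 68.909 km/s
- proton: Δv = 6.277e-26 / 1.673e-27 = 3.753e+01 m/s = 37.529 m/s

Ratio: 6.891e+04 / 3.753e+01 = 1836.2

The lighter particle has larger velocity uncertainty because Δv ∝ 1/m.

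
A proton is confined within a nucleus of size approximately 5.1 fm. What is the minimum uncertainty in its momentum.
1.034 × 10^-20 kg·m/s

Using the Heisenberg uncertainty principle:
ΔxΔp ≥ ℏ/2

With Δx ≈ L = 5.100e-15 m (the confinement size):
Δp_min = ℏ/(2Δx)
Δp_min = (1.055e-34 J·s) / (2 × 5.100e-15 m)
Δp_min = 1.034e-20 kg·m/s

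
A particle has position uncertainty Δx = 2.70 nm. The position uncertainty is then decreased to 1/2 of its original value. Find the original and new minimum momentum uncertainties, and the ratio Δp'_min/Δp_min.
Original Δp_min = 1.953 × 10^-26 kg·m/s; new Δp'_min = 3.906 × 10^-26 kg·m/s; ratio Δp'_min/Δp_min = 2.

From the uncertainty principle ΔxΔp ≥ ℏ/2, the minimum momentum uncertainty is Δp_min = ℏ/(2Δx).

Original (Δx = 2.70 nm = 2.700e-09 m):
Δp_min = (1.055e-34 J·s)/(2 × 2.700e-09 m) = 1.953e-26 kg·m/s

When Δx → (1/2)Δx:
Δp'_min = ℏ/(2 × (1/2)Δx) = 2 × ℏ/(2Δx) = 2 × Δp_min
Δp'_min = 2 × 1.953e-26 kg·m/s = 3.906e-26 kg·m/s

Since Δp_min ∝ 1/Δx, when Δx is decreased to 1/2 of its original value, Δp_min increases to 2 times its original value.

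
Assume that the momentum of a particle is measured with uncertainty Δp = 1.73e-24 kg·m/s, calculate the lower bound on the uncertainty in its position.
30.479 pm

Using the Heisenberg uncertainty principle:
ΔxΔp ≥ ℏ/2

The minimum uncertainty in position is:
Δx_min = ℏ/(2Δp)
Δx_min = (1.055e-34 J·s) / (2 × 1.730e-24 kg·m/s)
Δx_min = 3.048e-11 m = 30.479 pm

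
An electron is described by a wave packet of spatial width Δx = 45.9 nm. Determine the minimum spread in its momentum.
1.149 × 10^-27 kg·m/s

For a wave packet, the spatial width Δx and momentum spread Δp are related by the uncertainty principle:
ΔxΔp ≥ ℏ/2

The minimum momentum spread is:
Δp_min = ℏ/(2Δx)
Δp_min = (1.055e-34 J·s) / (2 × 4.590e-08 m)
Δp_min = 1.149e-27 kg·m/s

A wave packet cannot have both a well-defined position and well-defined momentum.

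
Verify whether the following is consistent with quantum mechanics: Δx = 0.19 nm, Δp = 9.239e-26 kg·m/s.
No, it violates the uncertainty principle (impossible measurement).

Calculate the product ΔxΔp:
ΔxΔp = (1.900e-10 m) × (9.239e-26 kg·m/s)
ΔxΔp = 1.755e-35 J·s

Compare to the minimum allowed value ℏ/2:
ℏ/2 = 5.273e-35 J·s

Since ΔxΔp = 1.755e-35 J·s < 5.273e-35 J·s = ℏ/2,
the measurement violates the uncertainty principle.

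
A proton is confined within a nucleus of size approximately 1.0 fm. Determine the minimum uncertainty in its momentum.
5.273 × 10^-20 kg·m/s

Using the Heisenberg uncertainty principle:
ΔxΔp ≥ ℏ/2

With Δx ≈ L = 1.000e-15 m (the confinement size):
Δp_min = ℏ/(2Δx)
Δp_min = (1.055e-34 J·s) / (2 × 1.000e-15 m)
Δp_min = 5.273e-20 kg·m/s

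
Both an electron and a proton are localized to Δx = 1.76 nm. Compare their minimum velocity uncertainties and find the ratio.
The electron has the larger minimum velocity uncertainty, by a ratio of 1836.2.

For both particles, Δp_min = ℏ/(2Δx) = 2.996e-26 kg·m/s (same for both).

The velocity uncertainty is Δv = Δp/m:
- electron: Δv = 2.996e-26 / 9.109e-31 = 3.289e+04 m/s = 32.889 km/s
- proton: Δv = 2.996e-26 / 1.673e-27 = 1.791e+01 m/s = 17.912 m/s

Ratio: 3.289e+04 / 1.791e+01 = 1836.2

The lighter particle has larger velocity uncertainty because Δv ∝ 1/m.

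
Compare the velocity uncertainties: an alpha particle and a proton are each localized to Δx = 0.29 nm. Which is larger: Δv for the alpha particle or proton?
The proton has the larger minimum velocity uncertainty, by a ratio of 4.0.

For both particles, Δp_min = ℏ/(2Δx) = 1.818e-25 kg·m/s (same for both).

The velocity uncertainty is Δv = Δp/m:
- alpha particle: Δv = 1.818e-25 / 6.645e-27 = 2.736e+01 m/s = 27.364 m/s
- proton: Δv = 1.818e-25 / 1.673e-27 = 1.087e+02 m/s = 108.705 m/s

Ratio: 1.087e+02 / 2.736e+01 = 4.0

The lighter particle has larger velocity uncertainty because Δv ∝ 1/m.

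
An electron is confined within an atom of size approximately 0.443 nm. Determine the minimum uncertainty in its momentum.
1.190 × 10^-25 kg·m/s

Using the Heisenberg uncertainty principle:
ΔxΔp ≥ ℏ/2

With Δx ≈ L = 4.430e-10 m (the confinement size):
Δp_min = ℏ/(2Δx)
Δp_min = (1.055e-34 J·s) / (2 × 4.430e-10 m)
Δp_min = 1.190e-25 kg·m/s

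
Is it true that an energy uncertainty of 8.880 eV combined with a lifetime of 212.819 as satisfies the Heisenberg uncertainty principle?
Yes, it satisfies the uncertainty relation.

Calculate the product ΔEΔt:
ΔE = 8.880 eV = 1.423e-18 J
ΔEΔt = (1.423e-18 J) × (2.128e-16 s)
ΔEΔt = 3.028e-34 J·s

Compare to the minimum allowed value ℏ/2:
ℏ/2 = 5.273e-35 J·s

Since ΔEΔt = 3.028e-34 J·s ≥ 5.273e-35 J·s = ℏ/2,
this satisfies the uncertainty relation.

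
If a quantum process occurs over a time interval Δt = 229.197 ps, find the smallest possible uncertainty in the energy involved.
1.436 μeV

Using the energy-time uncertainty principle:
ΔEΔt ≥ ℏ/2

The minimum uncertainty in energy is:
ΔE_min = ℏ/(2Δt)
ΔE_min = (1.055e-34 J·s) / (2 × 2.292e-10 s)
ΔE_min = 2.301e-25 J = 1.436 μeV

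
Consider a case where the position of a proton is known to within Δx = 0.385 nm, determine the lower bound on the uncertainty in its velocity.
81.882 m/s

Using the Heisenberg uncertainty principle and Δp = mΔv:
ΔxΔp ≥ ℏ/2
Δx(mΔv) ≥ ℏ/2

The minimum uncertainty in velocity is:
Δv_min = ℏ/(2mΔx)
Δv_min = (1.055e-34 J·s) / (2 × 1.673e-27 kg × 3.850e-10 m)
Δv_min = 8.188e+01 m/s = 81.882 m/s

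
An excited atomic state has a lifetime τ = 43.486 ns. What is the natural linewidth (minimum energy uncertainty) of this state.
7.568 neV

Using the energy-time uncertainty principle:
ΔEΔt ≥ ℏ/2

The lifetime τ represents the time uncertainty Δt.
The natural linewidth (minimum energy uncertainty) is:

ΔE = ℏ/(2τ)
ΔE = (1.055e-34 J·s) / (2 × 4.349e-08 s)
ΔE = 1.213e-27 J = 7.568 neV

This natural linewidth limits the precision of spectroscopic measurements.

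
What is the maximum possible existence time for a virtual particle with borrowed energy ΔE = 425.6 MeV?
7.733 × 10^-25 s

Using the energy-time uncertainty principle:
ΔEΔt ≥ ℏ/2

For a virtual particle borrowing energy ΔE, the maximum lifetime is:
Δt_max = ℏ/(2ΔE)

Converting energy:
ΔE = 425.6 MeV = 6.819e-11 J

Δt_max = (1.055e-34 J·s) / (2 × 6.819e-11 J)
Δt_max = 7.733e-25 s = 7.733 × 10^-25 s

Virtual particles with higher borrowed energy exist for shorter times.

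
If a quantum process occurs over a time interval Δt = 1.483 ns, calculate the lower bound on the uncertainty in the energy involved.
221.919 neV

Using the energy-time uncertainty principle:
ΔEΔt ≥ ℏ/2

The minimum uncertainty in energy is:
ΔE_min = ℏ/(2Δt)
ΔE_min = (1.055e-34 J·s) / (2 × 1.483e-09 s)
ΔE_min = 3.556e-26 J = 221.919 neV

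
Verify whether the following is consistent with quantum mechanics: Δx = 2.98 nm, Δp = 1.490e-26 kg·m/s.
No, it violates the uncertainty principle (impossible measurement).

Calculate the product ΔxΔp:
ΔxΔp = (2.980e-09 m) × (1.490e-26 kg·m/s)
ΔxΔp = 4.440e-35 J·s

Compare to the minimum allowed value ℏ/2:
ℏ/2 = 5.273e-35 J·s

Since ΔxΔp = 4.440e-35 J·s < 5.273e-35 J·s = ℏ/2,
the measurement violates the uncertainty principle.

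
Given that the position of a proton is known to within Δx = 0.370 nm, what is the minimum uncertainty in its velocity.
85.201 m/s

Using the Heisenberg uncertainty principle and Δp = mΔv:
ΔxΔp ≥ ℏ/2
Δx(mΔv) ≥ ℏ/2

The minimum uncertainty in velocity is:
Δv_min = ℏ/(2mΔx)
Δv_min = (1.055e-34 J·s) / (2 × 1.673e-27 kg × 3.700e-10 m)
Δv_min = 8.520e+01 m/s = 85.201 m/s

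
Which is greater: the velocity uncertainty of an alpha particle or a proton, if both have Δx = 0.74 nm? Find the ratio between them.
The proton has the larger minimum velocity uncertainty, by a ratio of 4.0.

For both particles, Δp_min = ℏ/(2Δx) = 7.125e-26 kg·m/s (same for both).

The velocity uncertainty is Δv = Δp/m:
- alpha particle: Δv = 7.125e-26 / 6.645e-27 = 1.072e+01 m/s = 10.724 m/s
- proton: Δv = 7.125e-26 / 1.673e-27 = 4.260e+01 m/s = 42.601 m/s

Ratio: 4.260e+01 / 1.072e+01 = 4.0

The lighter particle has larger velocity uncertainty because Δv ∝ 1/m.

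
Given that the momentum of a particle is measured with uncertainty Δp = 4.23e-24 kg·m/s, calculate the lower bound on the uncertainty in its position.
12.465 pm

Using the Heisenberg uncertainty principle:
ΔxΔp ≥ ℏ/2

The minimum uncertainty in position is:
Δx_min = ℏ/(2Δp)
Δx_min = (1.055e-34 J·s) / (2 × 4.230e-24 kg·m/s)
Δx_min = 1.247e-11 m = 12.465 pm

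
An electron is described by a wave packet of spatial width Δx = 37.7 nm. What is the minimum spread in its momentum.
1.399 × 10^-27 kg·m/s

For a wave packet, the spatial width Δx and momentum spread Δp are related by the uncertainty principle:
ΔxΔp ≥ ℏ/2

The minimum momentum spread is:
Δp_min = ℏ/(2Δx)
Δp_min = (1.055e-34 J·s) / (2 × 3.770e-08 m)
Δp_min = 1.399e-27 kg·m/s

A wave packet cannot have both a well-defined position and well-defined momentum.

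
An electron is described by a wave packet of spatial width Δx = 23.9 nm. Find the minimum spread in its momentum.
2.206 × 10^-27 kg·m/s

For a wave packet, the spatial width Δx and momentum spread Δp are related by the uncertainty principle:
ΔxΔp ≥ ℏ/2

The minimum momentum spread is:
Δp_min = ℏ/(2Δx)
Δp_min = (1.055e-34 J·s) / (2 × 2.390e-08 m)
Δp_min = 2.206e-27 kg·m/s

A wave packet cannot have both a well-defined position and well-defined momentum.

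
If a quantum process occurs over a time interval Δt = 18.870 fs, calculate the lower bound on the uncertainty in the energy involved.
17.441 meV

Using the energy-time uncertainty principle:
ΔEΔt ≥ ℏ/2

The minimum uncertainty in energy is:
ΔE_min = ℏ/(2Δt)
ΔE_min = (1.055e-34 J·s) / (2 × 1.887e-14 s)
ΔE_min = 2.794e-21 J = 17.441 meV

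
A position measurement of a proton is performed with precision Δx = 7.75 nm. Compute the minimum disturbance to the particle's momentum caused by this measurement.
6.804 × 10^-27 kg·m/s

The uncertainty principle implies that measuring position disturbs momentum:
ΔxΔp ≥ ℏ/2

When we measure position with precision Δx, we necessarily introduce a momentum uncertainty:
Δp ≥ ℏ/(2Δx)
Δp_min = (1.055e-34 J·s) / (2 × 7.750e-09 m)
Δp_min = 6.804e-27 kg·m/s

The more precisely we measure position, the greater the momentum disturbance.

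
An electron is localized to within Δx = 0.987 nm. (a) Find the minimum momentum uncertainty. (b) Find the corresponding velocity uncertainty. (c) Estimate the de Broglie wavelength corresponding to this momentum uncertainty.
(a) Δp_min = 5.342 × 10^-26 kg·m/s
(b) Δv_min = 58.646 km/s
(c) λ_dB = 12.403 nm

Step-by-step:

(a) From the uncertainty principle:
Δp_min = ℏ/(2Δx) = (1.055e-34 J·s)/(2 × 9.870e-10 m) = 5.342e-26 kg·m/s

(b) The velocity uncertainty:
Δv = Δp/m = (5.342e-26 kg·m/s)/(9.109e-31 kg) = 5.865e+04 m/s = 58.646 km/s

(c) The de Broglie wavelength for this momentum:
λ = h/p = (6.626e-34 J·s)/(5.342e-26 kg·m/s) = 1.240e-08 m = 12.403 nm

Note: The de Broglie wavelength is comparable to the localization size, as expected from wave-particle duality.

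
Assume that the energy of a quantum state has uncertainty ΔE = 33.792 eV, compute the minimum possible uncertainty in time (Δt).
9.739 as

Using the energy-time uncertainty principle:
ΔEΔt ≥ ℏ/2

The minimum uncertainty in time is:
Δt_min = ℏ/(2ΔE)
Δt_min = (1.055e-34 J·s) / (2 × 5.414e-18 J)
Δt_min = 9.739e-18 s = 9.739 as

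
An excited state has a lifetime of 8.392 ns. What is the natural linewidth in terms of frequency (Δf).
9.483 MHz

Using the energy-time uncertainty principle and E = hf:
ΔEΔt ≥ ℏ/2
hΔf·Δt ≥ ℏ/2

The minimum frequency uncertainty is:
Δf = ℏ/(2hτ) = 1/(4πτ)
Δf = 1/(4π × 8.392e-09 s)
Δf = 9.483e+06 Hz = 9.483 MHz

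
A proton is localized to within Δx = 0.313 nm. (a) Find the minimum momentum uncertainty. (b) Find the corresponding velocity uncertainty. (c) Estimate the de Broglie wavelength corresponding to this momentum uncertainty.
(a) Δp_min = 1.685 × 10^-25 kg·m/s
(b) Δv_min = 100.717 m/s
(c) λ_dB = 3.933 nm

Step-by-step:

(a) From the uncertainty principle:
Δp_min = ℏ/(2Δx) = (1.055e-34 J·s)/(2 × 3.130e-10 m) = 1.685e-25 kg·m/s

(b) The velocity uncertainty:
Δv = Δp/m = (1.685e-25 kg·m/s)/(1.673e-27 kg) = 1.007e+02 m/s = 100.717 m/s

(c) The de Broglie wavelength for this momentum:
λ = h/p = (6.626e-34 J·s)/(1.685e-25 kg·m/s) = 3.933e-09 m = 3.933 nm

Note: The de Broglie wavelength is comparable to the localization size, as expected from wave-particle duality.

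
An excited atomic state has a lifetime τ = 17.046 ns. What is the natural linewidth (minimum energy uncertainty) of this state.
19.307 neV

Using the energy-time uncertainty principle:
ΔEΔt ≥ ℏ/2

The lifetime τ represents the time uncertainty Δt.
The natural linewidth (minimum energy uncertainty) is:

ΔE = ℏ/(2τ)
ΔE = (1.055e-34 J·s) / (2 × 1.705e-08 s)
ΔE = 3.093e-27 J = 19.307 neV

This natural linewidth limits the precision of spectroscopic measurements.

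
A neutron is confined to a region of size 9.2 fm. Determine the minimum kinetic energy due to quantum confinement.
61.204 keV

Using the uncertainty principle:

1. Position uncertainty: Δx ≈ 9.200e-15 m
2. Minimum momentum uncertainty: Δp = ℏ/(2Δx) = 5.731e-21 kg·m/s
3. Minimum kinetic energy:
   KE = (Δp)²/(2m) = (5.731e-21)²/(2 × 1.675e-27 kg)
   KE = 9.806e-15 J = 61.204 keV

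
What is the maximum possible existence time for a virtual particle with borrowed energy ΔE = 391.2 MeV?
8.413 × 10^-25 s

Using the energy-time uncertainty principle:
ΔEΔt ≥ ℏ/2

For a virtual particle borrowing energy ΔE, the maximum lifetime is:
Δt_max = ℏ/(2ΔE)

Converting energy:
ΔE = 391.2 MeV = 6.268e-11 J

Δt_max = (1.055e-34 J·s) / (2 × 6.268e-11 J)
Δt_max = 8.413e-25 s = 8.413 × 10^-25 s

Virtual particles with higher borrowed energy exist for shorter times.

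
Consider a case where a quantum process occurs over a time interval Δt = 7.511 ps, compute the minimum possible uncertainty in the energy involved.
43.817 μeV

Using the energy-time uncertainty principle:
ΔEΔt ≥ ℏ/2

The minimum uncertainty in energy is:
ΔE_min = ℏ/(2Δt)
ΔE_min = (1.055e-34 J·s) / (2 × 7.511e-12 s)
ΔE_min = 7.020e-24 J = 43.817 μeV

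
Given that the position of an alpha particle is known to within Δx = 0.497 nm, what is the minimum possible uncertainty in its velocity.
15.967 m/s

Using the Heisenberg uncertainty principle and Δp = mΔv:
ΔxΔp ≥ ℏ/2
Δx(mΔv) ≥ ℏ/2

The minimum uncertainty in velocity is:
Δv_min = ℏ/(2mΔx)
Δv_min = (1.055e-34 J·s) / (2 × 6.645e-27 kg × 4.970e-10 m)
Δv_min = 1.597e+01 m/s = 15.967 m/s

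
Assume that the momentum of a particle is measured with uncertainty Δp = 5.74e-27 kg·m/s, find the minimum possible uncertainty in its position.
9.186 nm

Using the Heisenberg uncertainty principle:
ΔxΔp ≥ ℏ/2

The minimum uncertainty in position is:
Δx_min = ℏ/(2Δp)
Δx_min = (1.055e-34 J·s) / (2 × 5.740e-27 kg·m/s)
Δx_min = 9.186e-09 m = 9.186 nm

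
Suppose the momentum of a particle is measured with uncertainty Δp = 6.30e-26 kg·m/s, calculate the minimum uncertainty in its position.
836.962 pm

Using the Heisenberg uncertainty principle:
ΔxΔp ≥ ℏ/2

The minimum uncertainty in position is:
Δx_min = ℏ/(2Δp)
Δx_min = (1.055e-34 J·s) / (2 × 6.300e-26 kg·m/s)
Δx_min = 8.370e-10 m = 836.962 pm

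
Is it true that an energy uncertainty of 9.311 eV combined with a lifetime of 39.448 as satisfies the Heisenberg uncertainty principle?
Yes, it satisfies the uncertainty relation.

Calculate the product ΔEΔt:
ΔE = 9.311 eV = 1.492e-18 J
ΔEΔt = (1.492e-18 J) × (3.945e-17 s)
ΔEΔt = 5.885e-35 J·s

Compare to the minimum allowed value ℏ/2:
ℏ/2 = 5.273e-35 J·s

Since ΔEΔt = 5.885e-35 J·s ≥ 5.273e-35 J·s = ℏ/2,
this satisfies the uncertainty relation.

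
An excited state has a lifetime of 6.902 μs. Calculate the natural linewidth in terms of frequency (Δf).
11.530 kHz

Using the energy-time uncertainty principle and E = hf:
ΔEΔt ≥ ℏ/2
hΔf·Δt ≥ ℏ/2

The minimum frequency uncertainty is:
Δf = ℏ/(2hτ) = 1/(4πτ)
Δf = 1/(4π × 6.902e-06 s)
Δf = 1.153e+04 Hz = 11.530 kHz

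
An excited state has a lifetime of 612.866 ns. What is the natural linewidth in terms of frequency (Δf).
129.845 kHz

Using the energy-time uncertainty principle and E = hf:
ΔEΔt ≥ ℏ/2
hΔf·Δt ≥ ℏ/2

The minimum frequency uncertainty is:
Δf = ℏ/(2hτ) = 1/(4πτ)
Δf = 1/(4π × 6.129e-07 s)
Δf = 1.298e+05 Hz = 129.845 kHz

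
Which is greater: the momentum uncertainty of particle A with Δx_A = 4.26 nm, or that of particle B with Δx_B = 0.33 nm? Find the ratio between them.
Particle B has the larger minimum momentum uncertainty, by a factor of 12.91.

For each particle, the minimum momentum uncertainty is Δp_min = ℏ/(2Δx):

Particle A: Δp_A = ℏ/(2×4.260e-09 m) = 1.238e-26 kg·m/s
Particle B: Δp_B = ℏ/(2×3.300e-10 m) = 1.598e-25 kg·m/s

Ratio: Δp_B/Δp_A = 12.91

Since Δp_min ∝ 1/Δx, the particle with smaller position uncertainty (B) has larger momentum uncertainty.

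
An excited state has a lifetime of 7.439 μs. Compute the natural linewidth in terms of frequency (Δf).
10.697 kHz

Using the energy-time uncertainty principle and E = hf:
ΔEΔt ≥ ℏ/2
hΔf·Δt ≥ ℏ/2

The minimum frequency uncertainty is:
Δf = ℏ/(2hτ) = 1/(4πτ)
Δf = 1/(4π × 7.439e-06 s)
Δf = 1.070e+04 Hz = 10.697 kHz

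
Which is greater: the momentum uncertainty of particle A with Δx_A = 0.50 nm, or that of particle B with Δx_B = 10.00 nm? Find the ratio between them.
Particle A has the larger minimum momentum uncertainty, by a factor of 20.00.

For each particle, the minimum momentum uncertainty is Δp_min = ℏ/(2Δx):

Particle A: Δp_A = ℏ/(2×5.000e-10 m) = 1.055e-25 kg·m/s
Particle B: Δp_B = ℏ/(2×1.000e-08 m) = 5.273e-27 kg·m/s

Ratio: Δp_A/Δp_B = 20.00

Since Δp_min ∝ 1/Δx, the particle with smaller position uncertainty (A) has larger momentum uncertainty.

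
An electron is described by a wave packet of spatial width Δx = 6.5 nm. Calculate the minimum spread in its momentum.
8.112 × 10^-27 kg·m/s

For a wave packet, the spatial width Δx and momentum spread Δp are related by the uncertainty principle:
ΔxΔp ≥ ℏ/2

The minimum momentum spread is:
Δp_min = ℏ/(2Δx)
Δp_min = (1.055e-34 J·s) / (2 × 6.500e-09 m)
Δp_min = 8.112e-27 kg·m/s

A wave packet cannot have both a well-defined position and well-defined momentum.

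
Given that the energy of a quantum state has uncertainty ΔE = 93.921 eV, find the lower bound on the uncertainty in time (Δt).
3.504 as

Using the energy-time uncertainty principle:
ΔEΔt ≥ ℏ/2

The minimum uncertainty in time is:
Δt_min = ℏ/(2ΔE)
Δt_min = (1.055e-34 J·s) / (2 × 1.505e-17 J)
Δt_min = 3.504e-18 s = 3.504 as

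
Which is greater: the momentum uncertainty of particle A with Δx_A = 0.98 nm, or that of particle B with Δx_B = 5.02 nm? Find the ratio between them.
Particle A has the larger minimum momentum uncertainty, by a factor of 5.12.

For each particle, the minimum momentum uncertainty is Δp_min = ℏ/(2Δx):

Particle A: Δp_A = ℏ/(2×9.800e-10 m) = 5.380e-26 kg·m/s
Particle B: Δp_B = ℏ/(2×5.020e-09 m) = 1.050e-26 kg·m/s

Ratio: Δp_A/Δp_B = 5.12

Since Δp_min ∝ 1/Δx, the particle with smaller position uncertainty (A) has larger momentum uncertainty.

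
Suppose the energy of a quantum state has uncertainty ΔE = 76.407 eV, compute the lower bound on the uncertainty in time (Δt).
4.307 as

Using the energy-time uncertainty principle:
ΔEΔt ≥ ℏ/2

The minimum uncertainty in time is:
Δt_min = ℏ/(2ΔE)
Δt_min = (1.055e-34 J·s) / (2 × 1.224e-17 J)
Δt_min = 4.307e-18 s = 4.307 as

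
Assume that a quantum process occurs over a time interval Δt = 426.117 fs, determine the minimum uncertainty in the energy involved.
772.337 μeV

Using the energy-time uncertainty principle:
ΔEΔt ≥ ℏ/2

The minimum uncertainty in energy is:
ΔE_min = ℏ/(2Δt)
ΔE_min = (1.055e-34 J·s) / (2 × 4.261e-13 s)
ΔE_min = 1.237e-22 J = 772.337 μeV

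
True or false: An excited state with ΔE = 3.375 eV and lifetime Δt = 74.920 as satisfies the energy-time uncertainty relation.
No, it violates the uncertainty relation.

Calculate the product ΔEΔt:
ΔE = 3.375 eV = 5.407e-19 J
ΔEΔt = (5.407e-19 J) × (7.492e-17 s)
ΔEΔt = 4.051e-35 J·s

Compare to the minimum allowed value ℏ/2:
ℏ/2 = 5.273e-35 J·s

Since ΔEΔt = 4.051e-35 J·s < 5.273e-35 J·s = ℏ/2,
this violates the uncertainty relation.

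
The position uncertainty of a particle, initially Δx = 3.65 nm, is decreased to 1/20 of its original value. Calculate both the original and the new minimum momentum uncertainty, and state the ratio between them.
Original Δp_min = 1.445 × 10^-26 kg·m/s; new Δp'_min = 2.889 × 10^-25 kg·m/s; ratio Δp'_min/Δp_min = 20.

From the uncertainty principle ΔxΔp ≥ ℏ/2, the minimum momentum uncertainty is Δp_min = ℏ/(2Δx).

Original (Δx = 3.65 nm = 3.650e-09 m):
Δp_min = (1.055e-34 J·s)/(2 × 3.650e-09 m) = 1.445e-26 kg·m/s

When Δx → (1/20)Δx:
Δp'_min = ℏ/(2 × (1/20)Δx) = 20 × ℏ/(2Δx) = 20 × Δp_min
Δp'_min = 20 × 1.445e-26 kg·m/s = 2.889e-25 kg·m/s

Since Δp_min ∝ 1/Δx, when Δx is decreased to 1/20 of its original value, Δp_min increases to 20 times its original value.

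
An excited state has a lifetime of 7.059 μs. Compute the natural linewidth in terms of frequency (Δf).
11.273 kHz

Using the energy-time uncertainty principle and E = hf:
ΔEΔt ≥ ℏ/2
hΔf·Δt ≥ ℏ/2

The minimum frequency uncertainty is:
Δf = ℏ/(2hτ) = 1/(4πτ)
Δf = 1/(4π × 7.059e-06 s)
Δf = 1.127e+04 Hz = 11.273 kHz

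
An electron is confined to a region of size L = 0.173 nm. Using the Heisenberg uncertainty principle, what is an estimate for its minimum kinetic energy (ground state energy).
318.252 meV

Using the uncertainty principle to estimate ground state energy:

1. The position uncertainty is approximately the confinement size:
   Δx ≈ L = 1.730e-10 m

2. From ΔxΔp ≥ ℏ/2, the minimum momentum uncertainty is:
   Δp ≈ ℏ/(2L) = 3.048e-25 kg·m/s

3. The kinetic energy is approximately:
   KE ≈ (Δp)²/(2m) = (3.048e-25)²/(2 × 9.109e-31 kg)
   KE ≈ 5.099e-20 J = 318.252 meV

This is an order-of-magnitude estimate of the ground state energy.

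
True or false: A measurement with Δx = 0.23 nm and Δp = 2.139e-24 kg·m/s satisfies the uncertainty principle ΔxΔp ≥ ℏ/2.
Yes, it satisfies the uncertainty principle.

Calculate the product ΔxΔp:
ΔxΔp = (2.300e-10 m) × (2.139e-24 kg·m/s)
ΔxΔp = 4.920e-34 J·s

Compare to the minimum allowed value ℏ/2:
ℏ/2 = 5.273e-35 J·s

Since ΔxΔp = 4.920e-34 J·s ≥ 5.273e-35 J·s = ℏ/2,
the measurement satisfies the uncertainty principle.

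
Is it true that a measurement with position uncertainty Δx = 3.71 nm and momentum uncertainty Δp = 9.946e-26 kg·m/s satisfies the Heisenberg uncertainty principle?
Yes, it satisfies the uncertainty principle.

Calculate the product ΔxΔp:
ΔxΔp = (3.710e-09 m) × (9.946e-26 kg·m/s)
ΔxΔp = 3.690e-34 J·s

Compare to the minimum allowed value ℏ/2:
ℏ/2 = 5.273e-35 J·s

Since ΔxΔp = 3.690e-34 J·s ≥ 5.273e-35 J·s = ℏ/2,
the measurement satisfies the uncertainty principle.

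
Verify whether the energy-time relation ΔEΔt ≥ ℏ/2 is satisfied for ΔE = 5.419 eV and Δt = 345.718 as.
Yes, it satisfies the uncertainty relation.

Calculate the product ΔEΔt:
ΔE = 5.419 eV = 8.682e-19 J
ΔEΔt = (8.682e-19 J) × (3.457e-16 s)
ΔEΔt = 3.002e-34 J·s

Compare to the minimum allowed value ℏ/2:
ℏ/2 = 5.273e-35 J·s

Since ΔEΔt = 3.002e-34 J·s ≥ 5.273e-35 J·s = ℏ/2,
this satisfies the uncertainty relation.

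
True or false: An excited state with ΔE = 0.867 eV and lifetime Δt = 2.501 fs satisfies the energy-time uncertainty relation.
Yes, it satisfies the uncertainty relation.

Calculate the product ΔEΔt:
ΔE = 0.867 eV = 1.389e-19 J
ΔEΔt = (1.389e-19 J) × (2.501e-15 s)
ΔEΔt = 3.474e-34 J·s

Compare to the minimum allowed value ℏ/2:
ℏ/2 = 5.273e-35 J·s

Since ΔEΔt = 3.474e-34 J·s ≥ 5.273e-35 J·s = ℏ/2,
this satisfies the uncertainty relation.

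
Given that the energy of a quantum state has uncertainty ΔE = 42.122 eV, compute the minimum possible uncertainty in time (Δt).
7.813 as

Using the energy-time uncertainty principle:
ΔEΔt ≥ ℏ/2

The minimum uncertainty in time is:
Δt_min = ℏ/(2ΔE)
Δt_min = (1.055e-34 J·s) / (2 × 6.749e-18 J)
Δt_min = 7.813e-18 s = 7.813 as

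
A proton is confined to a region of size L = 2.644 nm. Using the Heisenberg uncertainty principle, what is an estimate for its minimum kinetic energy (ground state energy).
742.047 neV

Using the uncertainty principle to estimate ground state energy:

1. The position uncertainty is approximately the confinement size:
   Δx ≈ L = 2.644e-09 m

2. From ΔxΔp ≥ ℏ/2, the minimum momentum uncertainty is:
   Δp ≈ ℏ/(2L) = 1.994e-26 kg·m/s

3. The kinetic energy is approximately:
   KE ≈ (Δp)²/(2m) = (1.994e-26)²/(2 × 1.673e-27 kg)
   KE ≈ 1.189e-25 J = 742.047 neV

This is an order-of-magnitude estimate of the ground state energy.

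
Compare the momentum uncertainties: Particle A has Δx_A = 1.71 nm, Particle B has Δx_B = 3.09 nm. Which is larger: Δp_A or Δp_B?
Particle A has the larger minimum momentum uncertainty, by a factor of 1.81.

For each particle, the minimum momentum uncertainty is Δp_min = ℏ/(2Δx):

Particle A: Δp_A = ℏ/(2×1.710e-09 m) = 3.084e-26 kg·m/s
Particle B: Δp_B = ℏ/(2×3.090e-09 m) = 1.706e-26 kg·m/s

Ratio: Δp_A/Δp_B = 1.81

Since Δp_min ∝ 1/Δx, the particle with smaller position uncertainty (A) has larger momentum uncertainty.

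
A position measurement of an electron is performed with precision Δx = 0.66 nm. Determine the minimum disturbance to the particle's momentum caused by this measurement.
7.989 × 10^-26 kg·m/s

The uncertainty principle implies that measuring position disturbs momentum:
ΔxΔp ≥ ℏ/2

When we measure position with precision Δx, we necessarily introduce a momentum uncertainty:
Δp ≥ ℏ/(2Δx)
Δp_min = (1.055e-34 J·s) / (2 × 6.600e-10 m)
Δp_min = 7.989e-26 kg·m/s

The more precisely we measure position, the greater the momentum disturbance.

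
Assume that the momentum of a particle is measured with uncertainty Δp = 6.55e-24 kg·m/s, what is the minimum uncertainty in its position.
8.050 pm

Using the Heisenberg uncertainty principle:
ΔxΔp ≥ ℏ/2

The minimum uncertainty in position is:
Δx_min = ℏ/(2Δp)
Δx_min = (1.055e-34 J·s) / (2 × 6.550e-24 kg·m/s)
Δx_min = 8.050e-12 m = 8.050 pm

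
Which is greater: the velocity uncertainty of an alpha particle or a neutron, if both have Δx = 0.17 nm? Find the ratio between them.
The neutron has the larger minimum velocity uncertainty, by a ratio of 4.0.

For both particles, Δp_min = ℏ/(2Δx) = 3.102e-25 kg·m/s (same for both).

The velocity uncertainty is Δv = Δp/m:
- alpha particle: Δv = 3.102e-25 / 6.645e-27 = 4.668e+01 m/s = 46.679 m/s
- neutron: Δv = 3.102e-25 / 1.675e-27 = 1.852e+02 m/s = 185.183 m/s

Ratio: 1.852e+02 / 4.668e+01 = 4.0

The lighter particle has larger velocity uncertainty because Δv ∝ 1/m.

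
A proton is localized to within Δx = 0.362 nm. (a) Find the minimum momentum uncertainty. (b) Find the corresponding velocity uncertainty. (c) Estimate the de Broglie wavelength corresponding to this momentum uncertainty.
(a) Δp_min = 1.457 × 10^-25 kg·m/s
(b) Δv_min = 87.084 m/s
(c) λ_dB = 4.549 nm

Step-by-step:

(a) From the uncertainty principle:
Δp_min = ℏ/(2Δx) = (1.055e-34 J·s)/(2 × 3.620e-10 m) = 1.457e-25 kg·m/s

(b) The velocity uncertainty:
Δv = Δp/m = (1.457e-25 kg·m/s)/(1.673e-27 kg) = 8.708e+01 m/s = 87.084 m/s

(c) The de Broglie wavelength for this momentum:
λ = h/p = (6.626e-34 J·s)/(1.457e-25 kg·m/s) = 4.549e-09 m = 4.549 nm

Note: The de Broglie wavelength is comparable to the localization size, as expected from wave-particle duality.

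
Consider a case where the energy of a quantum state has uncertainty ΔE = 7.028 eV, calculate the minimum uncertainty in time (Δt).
46.828 as

Using the energy-time uncertainty principle:
ΔEΔt ≥ ℏ/2

The minimum uncertainty in time is:
Δt_min = ℏ/(2ΔE)
Δt_min = (1.055e-34 J·s) / (2 × 1.126e-18 J)
Δt_min = 4.683e-17 s = 46.828 as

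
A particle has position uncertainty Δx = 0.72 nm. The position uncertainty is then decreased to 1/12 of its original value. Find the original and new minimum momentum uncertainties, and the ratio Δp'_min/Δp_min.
Original Δp_min = 7.323 × 10^-26 kg·m/s; new Δp'_min = 8.788 × 10^-25 kg·m/s; ratio Δp'_min/Δp_min = 12.

From the uncertainty principle ΔxΔp ≥ ℏ/2, the minimum momentum uncertainty is Δp_min = ℏ/(2Δx).

Original (Δx = 0.72 nm = 7.200e-10 m):
Δp_min = (1.055e-34 J·s)/(2 × 7.200e-10 m) = 7.323e-26 kg·m/s

When Δx → (1/12)Δx:
Δp'_min = ℏ/(2 × (1/12)Δx) = 12 × ℏ/(2Δx) = 12 × Δp_min
Δp'_min = 12 × 7.323e-26 kg·m/s = 8.788e-25 kg·m/s

Since Δp_min ∝ 1/Δx, when Δx is decreased to 1/12 of its original value, Δp_min increases to 12 times its original value.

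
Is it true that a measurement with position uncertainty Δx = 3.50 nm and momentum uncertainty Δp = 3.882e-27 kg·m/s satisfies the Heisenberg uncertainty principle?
No, it violates the uncertainty principle (impossible measurement).

Calculate the product ΔxΔp:
ΔxΔp = (3.500e-09 m) × (3.882e-27 kg·m/s)
ΔxΔp = 1.359e-35 J·s

Compare to the minimum allowed value ℏ/2:
ℏ/2 = 5.273e-35 J·s

Since ΔxΔp = 1.359e-35 J·s < 5.273e-35 J·s = ℏ/2,
the measurement violates the uncertainty principle.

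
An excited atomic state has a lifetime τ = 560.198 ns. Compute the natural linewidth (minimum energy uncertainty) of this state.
587.482 peV

Using the energy-time uncertainty principle:
ΔEΔt ≥ ℏ/2

The lifetime τ represents the time uncertainty Δt.
The natural linewidth (minimum energy uncertainty) is:

ΔE = ℏ/(2τ)
ΔE = (1.055e-34 J·s) / (2 × 5.602e-07 s)
ΔE = 9.412e-29 J = 587.482 peV

This natural linewidth limits the precision of spectroscopic measurements.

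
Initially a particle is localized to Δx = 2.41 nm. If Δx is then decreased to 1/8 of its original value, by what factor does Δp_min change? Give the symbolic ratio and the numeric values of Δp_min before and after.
Original Δp_min = 2.188 × 10^-26 kg·m/s; new Δp'_min = 1.750 × 10^-25 kg·m/s; ratio Δp'_min/Δp_min = 8.

From the uncertainty principle ΔxΔp ≥ ℏ/2, the minimum momentum uncertainty is Δp_min = ℏ/(2Δx).

Original (Δx = 2.41 nm = 2.410e-09 m):
Δp_min = (1.055e-34 J·s)/(2 × 2.410e-09 m) = 2.188e-26 kg·m/s

When Δx → (1/8)Δx:
Δp'_min = ℏ/(2 × (1/8)Δx) = 8 × ℏ/(2Δx) = 8 × Δp_min
Δp'_min = 8 × 2.188e-26 kg·m/s = 1.750e-25 kg·m/s

Since Δp_min ∝ 1/Δx, when Δx is decreased to 1/8 of its original value, Δp_min increases to 8 times its original value.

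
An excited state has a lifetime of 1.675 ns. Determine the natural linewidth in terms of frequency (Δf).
47.509 MHz

Using the energy-time uncertainty principle and E = hf:
ΔEΔt ≥ ℏ/2
hΔf·Δt ≥ ℏ/2

The minimum frequency uncertainty is:
Δf = ℏ/(2hτ) = 1/(4πτ)
Δf = 1/(4π × 1.675e-09 s)
Δf = 4.751e+07 Hz = 47.509 MHz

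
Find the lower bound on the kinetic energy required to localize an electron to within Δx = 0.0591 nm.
2.727 eV

Localizing a particle requires giving it sufficient momentum uncertainty:

1. From uncertainty principle: Δp ≥ ℏ/(2Δx)
   Δp_min = (1.055e-34 J·s) / (2 × 5.910e-11 m)
   Δp_min = 8.922e-25 kg·m/s

2. This momentum uncertainty corresponds to kinetic energy:
   KE ≈ (Δp)²/(2m) = (8.922e-25)²/(2 × 9.109e-31 kg)
   KE = 4.369e-19 J = 2.727 eV

Tighter localization requires more energy.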